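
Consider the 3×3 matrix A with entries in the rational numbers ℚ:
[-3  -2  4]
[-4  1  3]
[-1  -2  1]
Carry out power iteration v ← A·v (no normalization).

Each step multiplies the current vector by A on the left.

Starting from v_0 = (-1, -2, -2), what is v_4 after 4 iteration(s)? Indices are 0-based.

v_4 = (95, 22, 104)

v_0 = (-1, -2, -2).
v_1 = A·v_0 = (-1, -4, 3).
v_2 = A·v_1 = (23, 9, 12).
v_3 = A·v_2 = (-39, -47, -29).
v_4 = A·v_3 = (95, 22, 104).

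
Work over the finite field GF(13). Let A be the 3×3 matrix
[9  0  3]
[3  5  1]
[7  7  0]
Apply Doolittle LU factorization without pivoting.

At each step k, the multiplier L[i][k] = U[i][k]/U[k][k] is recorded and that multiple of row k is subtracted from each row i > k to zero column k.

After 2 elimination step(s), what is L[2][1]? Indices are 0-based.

Step 1: pivot at (0,0) is 9.
  row1 ← row1 − (9)·row0  ⇒  L[1][0]=9, U row1=(0, 5, 0)
  row2 ← row2 − (8)·row0  ⇒  L[2][0]=8, U row2=(0, 7, 2)
Step 2: pivot at (1,1) is 5.
  row2 ← row2 − (4)·row1  ⇒  L[2][1]=4, U row2=(0, 0, 2)

L[2][1] = 4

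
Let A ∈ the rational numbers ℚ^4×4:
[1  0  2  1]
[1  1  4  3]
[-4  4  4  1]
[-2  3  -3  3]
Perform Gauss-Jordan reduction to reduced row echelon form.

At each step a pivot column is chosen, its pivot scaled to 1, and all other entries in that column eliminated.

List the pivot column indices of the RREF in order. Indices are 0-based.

[1] R0 /= 1  ⇒  (1, 0, 2, 1)
     R1 -= 1·R0  ⇒  (0, 1, 2, 2)
     R2 -= -4·R0  ⇒  (0, 4, 12, 5)
     R3 -= -2·R0  ⇒  (0, 3, 1, 5)
[2] R1 /= 1  ⇒  (0, 1, 2, 2)
     R2 -= 4·R1  ⇒  (0, 0, 4, -3)
     R3 -= 3·R1  ⇒  (0, 0, -5, -1)
[3] R2 /= 4  ⇒  (0, 0, 1, -3/4)
     R0 -= 2·R2  ⇒  (1, 0, 0, 5/2)
     R1 -= 2·R2  ⇒  (0, 1, 0, 7/2)
     R3 -= -5·R2  ⇒  (0, 0, 0, -19/4)
[4] R3 /= -19/4  ⇒  (0, 0, 0, 1)
     R0 -= 5/2·R3  ⇒  (1, 0, 0, 0)
     R1 -= 7/2·R3  ⇒  (0, 1, 0, 0)
     R2 -= -3/4·R3  ⇒  (0, 0, 1, 0)

pivot columns: 0, 1, 2, 3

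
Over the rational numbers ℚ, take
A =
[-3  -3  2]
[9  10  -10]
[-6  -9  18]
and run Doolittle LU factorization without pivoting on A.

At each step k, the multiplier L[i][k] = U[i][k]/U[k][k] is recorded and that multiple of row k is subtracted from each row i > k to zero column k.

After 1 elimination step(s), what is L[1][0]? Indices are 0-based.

k=0: U[0][0]=-3
  eliminate (1,0): mult=-3, new row 1: (0, 1, -4); set L[1][0]=-3
  eliminate (2,0): mult=2, new row 2: (0, -3, 14); set L[2][0]=2

L[1][0] = -3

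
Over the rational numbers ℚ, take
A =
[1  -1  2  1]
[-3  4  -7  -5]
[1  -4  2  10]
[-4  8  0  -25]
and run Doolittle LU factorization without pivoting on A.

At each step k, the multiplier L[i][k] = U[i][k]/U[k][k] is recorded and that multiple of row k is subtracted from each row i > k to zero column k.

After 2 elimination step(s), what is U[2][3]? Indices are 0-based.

k=0: U[0][0]=1
  eliminate (1,0): mult=-3, new row 1: (0, 1, -1, -2); set L[1][0]=-3
  eliminate (2,0): mult=1, new row 2: (0, -3, 0, 9); set L[2][0]=1
  eliminate (3,0): mult=-4, new row 3: (0, 4, 8, -21); set L[3][0]=-4
k=1: U[1][1]=1
  eliminate (2,1): mult=-3, new row 2: (0, 0, -3, 3); set L[2][1]=-3
  eliminate (3,1): mult=4, new row 3: (0, 0, 12, -13); set L[3][1]=4

U[2][3] = 3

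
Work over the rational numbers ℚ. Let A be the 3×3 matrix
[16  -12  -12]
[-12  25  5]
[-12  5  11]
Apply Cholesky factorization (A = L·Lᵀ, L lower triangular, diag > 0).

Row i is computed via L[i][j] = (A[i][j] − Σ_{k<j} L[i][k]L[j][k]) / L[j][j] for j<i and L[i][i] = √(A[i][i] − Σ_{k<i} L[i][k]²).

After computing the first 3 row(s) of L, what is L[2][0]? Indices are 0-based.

L[2][0] = -3

Step 1: L[0][0] = √(16) = 4.
  L[1][0] = (-12) / L[0][0] = -3.
Step 2: L[1][1] = √(16) = 4.
  L[2][0] = (-12) / L[0][0] = -3.
  L[2][1] = (-4) / L[1][1] = -1.
Step 3: L[2][2] = √(1) = 1.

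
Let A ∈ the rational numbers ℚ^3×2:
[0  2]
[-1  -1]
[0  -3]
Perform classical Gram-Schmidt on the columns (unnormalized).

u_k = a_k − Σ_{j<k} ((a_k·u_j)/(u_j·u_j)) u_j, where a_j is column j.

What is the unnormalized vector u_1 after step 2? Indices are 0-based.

Step 1: u_0 = a_0 = (0, -1, 0).
Step 2: u_1 = a_1 − (1)·u_0 = (2, 0, -3).

u_1 = (2, 0, -3)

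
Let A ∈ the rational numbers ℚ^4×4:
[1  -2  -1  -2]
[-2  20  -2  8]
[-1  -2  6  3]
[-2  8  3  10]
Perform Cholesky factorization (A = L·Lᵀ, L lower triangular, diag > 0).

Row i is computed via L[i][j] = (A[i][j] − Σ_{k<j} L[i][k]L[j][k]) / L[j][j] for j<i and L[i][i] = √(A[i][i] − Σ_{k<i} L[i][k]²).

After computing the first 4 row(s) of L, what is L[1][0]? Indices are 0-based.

L[1][0] = -2

Step 1: L[0][0] = √(1) = 1.
  L[1][0] = (-2) / L[0][0] = -2.
Step 2: L[1][1] = √(16) = 4.
  L[2][0] = (-1) / L[0][0] = -1.
  L[2][1] = (-4) / L[1][1] = -1.
Step 3: L[2][2] = √(4) = 2.
  L[3][0] = (-2) / L[0][0] = -2.
  L[3][1] = (4) / L[1][1] = 1.
  L[3][2] = (2) / L[2][2] = 1.
Step 4: L[3][3] = √(4) = 2.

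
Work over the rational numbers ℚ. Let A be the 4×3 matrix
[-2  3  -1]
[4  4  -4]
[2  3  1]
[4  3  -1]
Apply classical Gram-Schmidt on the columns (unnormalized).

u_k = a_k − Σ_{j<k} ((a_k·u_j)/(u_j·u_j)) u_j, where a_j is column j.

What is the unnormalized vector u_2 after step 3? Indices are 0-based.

u_2 = (-1/3, -2, 7/3, 2/3)

Step 1: u_0 = a_0 = (-2, 4, 2, 4).
Step 2: u_1 = a_1 − (7/10)·u_0 = (22/5, 6/5, 8/5, 1/5).
Step 3: u_2 = a_2 − (-2/5)·u_0 − (-1/3)·u_1 = (-1/3, -2, 7/3, 2/3).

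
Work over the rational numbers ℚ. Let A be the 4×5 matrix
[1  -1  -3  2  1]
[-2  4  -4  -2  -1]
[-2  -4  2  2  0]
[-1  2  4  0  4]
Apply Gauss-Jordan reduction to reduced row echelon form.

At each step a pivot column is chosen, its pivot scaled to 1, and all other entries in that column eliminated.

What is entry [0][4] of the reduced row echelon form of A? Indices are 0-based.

pivot(0,0)=1: scale R0 → (1, -1, -3, 2, 1)
  clear (1,0): R1 −= (-2)R0 → (0, 2, -10, 2, 1)
  clear (2,0): R2 −= (-2)R0 → (0, -6, -4, 6, 2)
  clear (3,0): R3 −= (-1)R0 → (0, 1, 1, 2, 5)
pivot(1,1)=2: scale R1 → (0, 1, -5, 1, 1/2)
  clear (0,1): R0 −= (-1)R1 → (1, 0, -8, 3, 3/2)
  clear (2,1): R2 −= (-6)R1 → (0, 0, -34, 12, 5)
  clear (3,1): R3 −= (1)R1 → (0, 0, 6, 1, 9/2)
pivot(2,2)=-34: scale R2 → (0, 0, 1, -6/17, -5/34)
  clear (0,2): R0 −= (-8)R2 → (1, 0, 0, 3/17, 11/34)
  clear (1,2): R1 −= (-5)R2 → (0, 1, 0, -13/17, -4/17)
  clear (3,2): R3 −= (6)R2 → (0, 0, 0, 53/17, 183/34)
pivot(3,3)=53/17: scale R3 → (0, 0, 0, 1, 183/106)
  clear (0,3): R0 −= (3/17)R3 → (1, 0, 0, 0, 1/53)
  clear (1,3): R1 −= (-13/17)R3 → (0, 1, 0, 0, 115/106)
  clear (2,3): R2 −= (-6/17)R3 → (0, 0, 1, 0, 49/106)

M[0][4] = 1/53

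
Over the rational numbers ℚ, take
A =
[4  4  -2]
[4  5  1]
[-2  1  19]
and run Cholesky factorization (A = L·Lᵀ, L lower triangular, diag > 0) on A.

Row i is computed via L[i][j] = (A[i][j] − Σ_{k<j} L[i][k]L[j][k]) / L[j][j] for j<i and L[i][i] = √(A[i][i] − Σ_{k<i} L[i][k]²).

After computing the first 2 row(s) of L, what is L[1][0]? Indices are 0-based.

Step 1: L[0][0] = √(4) = 2.
  L[1][0] = (4) / L[0][0] = 2.
Step 2: L[1][1] = √(1) = 1.

L[1][0] = 2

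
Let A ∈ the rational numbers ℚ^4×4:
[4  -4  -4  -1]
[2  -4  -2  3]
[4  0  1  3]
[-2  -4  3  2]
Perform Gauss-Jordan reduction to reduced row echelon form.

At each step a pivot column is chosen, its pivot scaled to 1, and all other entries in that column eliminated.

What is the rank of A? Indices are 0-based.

[1] R0 /= 4  ⇒  (1, -1, -1, -1/4)
     R1 -= 2·R0  ⇒  (0, -2, 0, 7/2)
     R2 -= 4·R0  ⇒  (0, 4, 5, 4)
     R3 -= -2·R0  ⇒  (0, -6, 1, 3/2)
[2] R1 /= -2  ⇒  (0, 1, 0, -7/4)
     R0 -= -1·R1  ⇒  (1, 0, -1, -2)
     R2 -= 4·R1  ⇒  (0, 0, 5, 11)
     R3 -= -6·R1  ⇒  (0, 0, 1, -9)
[3] R2 /= 5  ⇒  (0, 0, 1, 11/5)
     R0 -= -1·R2  ⇒  (1, 0, 0, 1/5)
     R3 -= 1·R2  ⇒  (0, 0, 0, -56/5)
[4] R3 /= -56/5  ⇒  (0, 0, 0, 1)
     R0 -= 1/5·R3  ⇒  (1, 0, 0, 0)
     R1 -= -7/4·R3  ⇒  (0, 1, 0, 0)
     R2 -= 11/5·R3  ⇒  (0, 0, 1, 0)

rank = 4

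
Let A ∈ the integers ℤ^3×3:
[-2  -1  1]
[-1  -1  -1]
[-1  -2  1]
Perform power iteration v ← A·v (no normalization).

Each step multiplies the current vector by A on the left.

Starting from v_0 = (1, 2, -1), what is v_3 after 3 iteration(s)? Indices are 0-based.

v_3 = (-22, -22, -29)

v_0 = (1, 2, -1).
v_1 = A·v_0 = (-5, -2, -6).
v_2 = A·v_1 = (6, 13, 3).
v_3 = A·v_2 = (-22, -22, -29).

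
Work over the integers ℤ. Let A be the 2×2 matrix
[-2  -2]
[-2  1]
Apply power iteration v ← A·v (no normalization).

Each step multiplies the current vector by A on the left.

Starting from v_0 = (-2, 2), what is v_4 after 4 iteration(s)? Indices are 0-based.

v_4 = (-84, 6)

v_0 = (-2, 2).
v_1 = A·v_0 = (0, 6).
v_2 = A·v_1 = (-12, 6).
v_3 = A·v_2 = (12, 30).
v_4 = A·v_3 = (-84, 6).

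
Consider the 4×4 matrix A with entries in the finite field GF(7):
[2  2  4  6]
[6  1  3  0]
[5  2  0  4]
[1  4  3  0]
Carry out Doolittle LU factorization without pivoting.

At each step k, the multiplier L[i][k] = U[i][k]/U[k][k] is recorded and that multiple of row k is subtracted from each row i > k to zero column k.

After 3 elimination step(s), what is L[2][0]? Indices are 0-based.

[col 0] pivot 2
  R1 -= 3*R0 → (0, 2, 5, 3)  (L[1][0] := 3)
  R2 -= 6*R0 → (0, 4, 4, 3)  (L[2][0] := 6)
  R3 -= 4*R0 → (0, 3, 1, 4)  (L[3][0] := 4)
[col 1] pivot 2
  R2 -= 2*R1 → (0, 0, 1, 4)  (L[2][1] := 2)
  R3 -= 5*R1 → (0, 0, 4, 3)  (L[3][1] := 5)
[col 2] pivot 1
  R3 -= 4*R2 → (0, 0, 0, 1)  (L[3][2] := 4)

L[2][0] = 6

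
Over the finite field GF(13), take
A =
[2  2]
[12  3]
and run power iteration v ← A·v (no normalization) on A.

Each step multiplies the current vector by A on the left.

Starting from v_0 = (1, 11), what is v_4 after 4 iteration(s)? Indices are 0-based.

v_4 = (8, 9)

v_0 = (1, 11).
v_1 = A·v_0 = (11, 6).
v_2 = A·v_1 = (8, 7).
v_3 = A·v_2 = (4, 0).
v_4 = A·v_3 = (8, 9).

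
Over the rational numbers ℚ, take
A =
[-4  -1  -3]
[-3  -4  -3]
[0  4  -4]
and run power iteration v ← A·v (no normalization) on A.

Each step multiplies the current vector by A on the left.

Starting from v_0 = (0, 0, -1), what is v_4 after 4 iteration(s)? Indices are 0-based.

v_0 = (0, 0, -1).
v_1 = A·v_0 = (3, 3, 4).
v_2 = A·v_1 = (-27, -33, -4).
v_3 = A·v_2 = (153, 225, -116).
v_4 = A·v_3 = (-489, -1011, 1364).

v_4 = (-489, -1011, 1364)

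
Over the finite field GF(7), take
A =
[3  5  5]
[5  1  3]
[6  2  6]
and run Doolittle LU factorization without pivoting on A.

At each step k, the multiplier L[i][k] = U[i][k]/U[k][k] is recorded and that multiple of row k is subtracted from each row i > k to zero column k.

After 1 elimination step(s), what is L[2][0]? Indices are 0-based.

L[2][0] = 2

Step 1: pivot at (0,0) is 3.
  row1 ← row1 − (4)·row0  ⇒  L[1][0]=4, U row1=(0, 2, 4)
  row2 ← row2 − (2)·row0  ⇒  L[2][0]=2, U row2=(0, 6, 3)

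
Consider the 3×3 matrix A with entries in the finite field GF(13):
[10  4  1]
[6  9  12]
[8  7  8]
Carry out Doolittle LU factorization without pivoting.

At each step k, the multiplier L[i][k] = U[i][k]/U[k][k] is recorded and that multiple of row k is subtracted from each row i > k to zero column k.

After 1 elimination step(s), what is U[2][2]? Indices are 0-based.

k=0: U[0][0]=10
  eliminate (1,0): mult=11, new row 1: (0, 4, 1); set L[1][0]=11
  eliminate (2,0): mult=6, new row 2: (0, 9, 2); set L[2][0]=6

U[2][2] = 2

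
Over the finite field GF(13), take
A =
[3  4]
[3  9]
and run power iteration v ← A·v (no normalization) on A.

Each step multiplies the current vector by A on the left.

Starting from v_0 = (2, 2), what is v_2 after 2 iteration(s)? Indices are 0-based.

v_2 = (8, 11)

v_0 = (2, 2).
v_1 = A·v_0 = (1, 11).
v_2 = A·v_1 = (8, 11).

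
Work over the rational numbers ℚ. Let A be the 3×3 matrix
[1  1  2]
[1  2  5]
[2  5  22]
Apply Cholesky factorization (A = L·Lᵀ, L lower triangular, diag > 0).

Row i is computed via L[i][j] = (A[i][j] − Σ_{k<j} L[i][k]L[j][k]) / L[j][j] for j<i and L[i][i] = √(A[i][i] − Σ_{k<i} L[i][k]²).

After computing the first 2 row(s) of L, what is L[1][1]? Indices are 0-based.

L[1][1] = 1

Step 1: L[0][0] = √(1) = 1.
  L[1][0] = (1) / L[0][0] = 1.
Step 2: L[1][1] = √(1) = 1.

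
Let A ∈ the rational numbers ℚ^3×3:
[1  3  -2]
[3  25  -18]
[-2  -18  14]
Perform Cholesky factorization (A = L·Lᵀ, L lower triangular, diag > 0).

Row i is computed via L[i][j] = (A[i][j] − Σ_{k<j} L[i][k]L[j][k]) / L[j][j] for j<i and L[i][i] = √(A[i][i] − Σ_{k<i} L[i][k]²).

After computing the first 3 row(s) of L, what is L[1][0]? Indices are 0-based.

Step 1: L[0][0] = √(1) = 1.
  L[1][0] = (3) / L[0][0] = 3.
Step 2: L[1][1] = √(16) = 4.
  L[2][0] = (-2) / L[0][0] = -2.
  L[2][1] = (-12) / L[1][1] = -3.
Step 3: L[2][2] = √(1) = 1.

L[1][0] = 3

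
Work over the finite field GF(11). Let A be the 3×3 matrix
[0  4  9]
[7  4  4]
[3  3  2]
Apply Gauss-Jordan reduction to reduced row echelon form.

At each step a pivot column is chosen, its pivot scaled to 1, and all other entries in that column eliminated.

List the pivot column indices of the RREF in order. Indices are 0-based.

pivot columns: 0, 1, 2

[1] R0 <-> R1
[1] R0 /= 7  ⇒  (1, 10, 10)
     R2 -= 3·R0  ⇒  (0, 6, 5)
[2] R1 /= 4  ⇒  (0, 1, 5)
     R0 -= 10·R1  ⇒  (1, 0, 4)
     R2 -= 6·R1  ⇒  (0, 0, 8)
[3] R2 /= 8  ⇒  (0, 0, 1)
     R0 -= 4·R2  ⇒  (1, 0, 0)
     R1 -= 5·R2  ⇒  (0, 1, 0)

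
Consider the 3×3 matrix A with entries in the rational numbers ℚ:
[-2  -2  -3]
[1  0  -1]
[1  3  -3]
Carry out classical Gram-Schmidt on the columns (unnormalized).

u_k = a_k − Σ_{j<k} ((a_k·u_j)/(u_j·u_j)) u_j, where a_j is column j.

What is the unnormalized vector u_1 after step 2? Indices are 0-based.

u_1 = (1/3, -7/6, 11/6)

Step 1: u_0 = a_0 = (-2, 1, 1).
Step 2: u_1 = a_1 − (7/6)·u_0 = (1/3, -7/6, 11/6).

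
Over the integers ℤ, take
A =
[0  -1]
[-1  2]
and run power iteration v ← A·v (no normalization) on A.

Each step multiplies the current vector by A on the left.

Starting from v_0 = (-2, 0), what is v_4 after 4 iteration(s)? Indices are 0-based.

v_0 = (-2, 0).
v_1 = A·v_0 = (0, 2).
v_2 = A·v_1 = (-2, 4).
v_3 = A·v_2 = (-4, 10).
v_4 = A·v_3 = (-10, 24).

v_4 = (-10, 24)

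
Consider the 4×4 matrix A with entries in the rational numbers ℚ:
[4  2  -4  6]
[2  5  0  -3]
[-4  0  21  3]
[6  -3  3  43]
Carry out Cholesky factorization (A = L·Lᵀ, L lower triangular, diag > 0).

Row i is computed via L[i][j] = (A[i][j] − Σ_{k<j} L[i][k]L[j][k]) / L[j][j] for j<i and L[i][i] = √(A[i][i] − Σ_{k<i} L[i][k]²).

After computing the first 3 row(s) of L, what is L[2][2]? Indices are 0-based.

Step 1: L[0][0] = √(4) = 2.
  L[1][0] = (2) / L[0][0] = 1.
Step 2: L[1][1] = √(4) = 2.
  L[2][0] = (-4) / L[0][0] = -2.
  L[2][1] = (2) / L[1][1] = 1.
Step 3: L[2][2] = √(16) = 4.

L[2][2] = 4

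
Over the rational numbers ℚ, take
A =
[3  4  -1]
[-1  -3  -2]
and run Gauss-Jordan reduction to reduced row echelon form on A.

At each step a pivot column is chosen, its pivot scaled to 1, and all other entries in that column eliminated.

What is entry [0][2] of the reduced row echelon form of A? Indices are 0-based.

step 1: normalize row 0 (÷3) = (1, 4/3, -1/3)
  row 1: subtract -1×row0 = (0, -5/3, -7/3)
step 2: normalize row 1 (÷-5/3) = (0, 1, 7/5)
  row 0: subtract 4/3×row1 = (1, 0, -11/5)

M[0][2] = -11/5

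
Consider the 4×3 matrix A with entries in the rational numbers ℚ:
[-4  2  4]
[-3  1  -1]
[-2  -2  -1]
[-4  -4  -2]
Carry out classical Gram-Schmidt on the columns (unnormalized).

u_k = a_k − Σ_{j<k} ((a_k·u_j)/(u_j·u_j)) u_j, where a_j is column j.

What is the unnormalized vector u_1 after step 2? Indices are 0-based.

u_1 = (14/5, 8/5, -8/5, -16/5)

Step 1: u_0 = a_0 = (-4, -3, -2, -4).
Step 2: u_1 = a_1 − (1/5)·u_0 = (14/5, 8/5, -8/5, -16/5).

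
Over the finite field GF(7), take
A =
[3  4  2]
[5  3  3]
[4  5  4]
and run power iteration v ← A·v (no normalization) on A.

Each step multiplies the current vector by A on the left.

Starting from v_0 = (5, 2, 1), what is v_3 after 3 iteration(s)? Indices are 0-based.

v_3 = (4, 2, 3)

v_0 = (5, 2, 1).
v_1 = A·v_0 = (4, 6, 6).
v_2 = A·v_1 = (6, 0, 0).
v_3 = A·v_2 = (4, 2, 3).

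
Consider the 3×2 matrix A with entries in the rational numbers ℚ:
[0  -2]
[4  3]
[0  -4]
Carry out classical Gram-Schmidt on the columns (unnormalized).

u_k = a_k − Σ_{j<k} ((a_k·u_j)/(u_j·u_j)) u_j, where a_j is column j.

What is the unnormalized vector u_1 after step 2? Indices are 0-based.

Step 1: u_0 = a_0 = (0, 4, 0).
Step 2: u_1 = a_1 − (3/4)·u_0 = (-2, 0, -4).

u_1 = (-2, 0, -4)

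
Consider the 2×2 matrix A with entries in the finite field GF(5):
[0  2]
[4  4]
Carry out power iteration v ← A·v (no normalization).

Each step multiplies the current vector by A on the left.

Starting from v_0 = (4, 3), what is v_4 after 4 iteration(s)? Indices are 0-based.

v_4 = (1, 0)

v_0 = (4, 3).
v_1 = A·v_0 = (1, 3).
v_2 = A·v_1 = (1, 1).
v_3 = A·v_2 = (2, 3).
v_4 = A·v_3 = (1, 0).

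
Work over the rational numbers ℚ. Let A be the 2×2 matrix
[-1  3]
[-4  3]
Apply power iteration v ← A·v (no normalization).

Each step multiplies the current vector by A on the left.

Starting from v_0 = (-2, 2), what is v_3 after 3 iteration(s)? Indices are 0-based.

v_0 = (-2, 2).
v_1 = A·v_0 = (8, 14).
v_2 = A·v_1 = (34, 10).
v_3 = A·v_2 = (-4, -106).

v_3 = (-4, -106)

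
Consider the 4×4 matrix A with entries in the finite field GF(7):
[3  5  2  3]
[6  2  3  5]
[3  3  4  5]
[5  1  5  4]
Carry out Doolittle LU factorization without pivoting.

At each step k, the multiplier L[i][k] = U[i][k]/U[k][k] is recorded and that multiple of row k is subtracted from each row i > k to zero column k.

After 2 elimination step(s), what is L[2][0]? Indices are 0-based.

L[2][0] = 1

Step 1: pivot at (0,0) is 3.
  row1 ← row1 − (2)·row0  ⇒  L[1][0]=2, U row1=(0, 6, 6, 6)
  row2 ← row2 − (1)·row0  ⇒  L[2][0]=1, U row2=(0, 5, 2, 2)
  row3 ← row3 − (4)·row0  ⇒  L[3][0]=4, U row3=(0, 2, 4, 6)
Step 2: pivot at (1,1) is 6.
  row2 ← row2 − (2)·row1  ⇒  L[2][1]=2, U row2=(0, 0, 4, 4)
  row3 ← row3 − (5)·row1  ⇒  L[3][1]=5, U row3=(0, 0, 2, 4)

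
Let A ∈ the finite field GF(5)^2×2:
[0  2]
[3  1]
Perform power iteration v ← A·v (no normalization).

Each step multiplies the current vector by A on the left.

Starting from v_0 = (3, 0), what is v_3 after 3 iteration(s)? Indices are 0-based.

v_3 = (3, 3)

v_0 = (3, 0).
v_1 = A·v_0 = (0, 4).
v_2 = A·v_1 = (3, 4).
v_3 = A·v_2 = (3, 3).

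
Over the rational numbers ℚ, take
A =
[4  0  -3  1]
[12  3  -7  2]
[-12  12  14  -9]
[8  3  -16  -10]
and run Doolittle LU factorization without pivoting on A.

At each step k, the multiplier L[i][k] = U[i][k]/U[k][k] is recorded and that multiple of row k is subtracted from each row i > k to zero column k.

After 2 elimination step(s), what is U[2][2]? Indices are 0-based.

Step 1: pivot at (0,0) is 4.
  row1 ← row1 − (3)·row0  ⇒  L[1][0]=3, U row1=(0, 3, 2, -1)
  row2 ← row2 − (-3)·row0  ⇒  L[2][0]=-3, U row2=(0, 12, 5, -6)
  row3 ← row3 − (2)·row0  ⇒  L[3][0]=2, U row3=(0, 3, -10, -12)
Step 2: pivot at (1,1) is 3.
  row2 ← row2 − (4)·row1  ⇒  L[2][1]=4, U row2=(0, 0, -3, -2)
  row3 ← row3 − (1)·row1  ⇒  L[3][1]=1, U row3=(0, 0, -12, -11)

U[2][2] = -3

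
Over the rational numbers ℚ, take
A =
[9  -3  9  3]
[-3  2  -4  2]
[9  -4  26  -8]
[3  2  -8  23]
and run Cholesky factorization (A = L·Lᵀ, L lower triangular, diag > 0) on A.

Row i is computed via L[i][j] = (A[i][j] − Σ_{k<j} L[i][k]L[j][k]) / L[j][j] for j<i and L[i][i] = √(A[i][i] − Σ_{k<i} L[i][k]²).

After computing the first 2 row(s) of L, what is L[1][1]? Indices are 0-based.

Step 1: L[0][0] = √(9) = 3.
  L[1][0] = (-3) / L[0][0] = -1.
Step 2: L[1][1] = √(1) = 1.

L[1][1] = 1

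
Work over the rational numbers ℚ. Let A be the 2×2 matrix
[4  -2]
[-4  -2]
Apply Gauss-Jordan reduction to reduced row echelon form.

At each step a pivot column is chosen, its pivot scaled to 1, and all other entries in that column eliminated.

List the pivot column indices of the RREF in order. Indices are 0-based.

pivot(0,0)=4: scale R0 → (1, -1/2)
  clear (1,0): R1 −= (-4)R0 → (0, -4)
pivot(1,1)=-4: scale R1 → (0, 1)
  clear (0,1): R0 −= (-1/2)R1 → (1, 0)

pivot columns: 0, 1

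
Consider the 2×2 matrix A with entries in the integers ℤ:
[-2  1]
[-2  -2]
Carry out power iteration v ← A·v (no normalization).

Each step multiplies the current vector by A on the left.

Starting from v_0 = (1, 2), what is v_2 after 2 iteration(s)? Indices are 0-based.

v_2 = (-6, 12)

v_0 = (1, 2).
v_1 = A·v_0 = (0, -6).
v_2 = A·v_1 = (-6, 12).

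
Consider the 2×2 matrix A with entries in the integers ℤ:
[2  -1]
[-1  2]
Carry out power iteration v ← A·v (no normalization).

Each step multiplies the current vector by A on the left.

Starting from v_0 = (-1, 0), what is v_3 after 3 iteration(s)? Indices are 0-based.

v_0 = (-1, 0).
v_1 = A·v_0 = (-2, 1).
v_2 = A·v_1 = (-5, 4).
v_3 = A·v_2 = (-14, 13).

v_3 = (-14, 13)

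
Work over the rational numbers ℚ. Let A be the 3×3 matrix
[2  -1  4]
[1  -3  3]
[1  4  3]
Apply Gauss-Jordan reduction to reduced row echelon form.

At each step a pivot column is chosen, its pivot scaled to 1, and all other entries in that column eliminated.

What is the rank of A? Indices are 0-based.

rank = 3

step 1: normalize row 0 (÷2) = (1, -1/2, 2)
  row 1: subtract 1×row0 = (0, -5/2, 1)
  row 2: subtract 1×row0 = (0, 9/2, 1)
step 2: normalize row 1 (÷-5/2) = (0, 1, -2/5)
  row 0: subtract -1/2×row1 = (1, 0, 9/5)
  row 2: subtract 9/2×row1 = (0, 0, 14/5)
step 3: normalize row 2 (÷14/5) = (0, 0, 1)
  row 0: subtract 9/5×row2 = (1, 0, 0)
  row 1: subtract -2/5×row2 = (0, 1, 0)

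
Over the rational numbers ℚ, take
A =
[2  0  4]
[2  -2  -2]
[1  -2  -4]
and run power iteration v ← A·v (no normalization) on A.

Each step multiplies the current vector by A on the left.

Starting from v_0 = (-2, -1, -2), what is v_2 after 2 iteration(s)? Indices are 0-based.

v_0 = (-2, -1, -2).
v_1 = A·v_0 = (-12, 2, 8).
v_2 = A·v_1 = (8, -44, -48).

v_2 = (8, -44, -48)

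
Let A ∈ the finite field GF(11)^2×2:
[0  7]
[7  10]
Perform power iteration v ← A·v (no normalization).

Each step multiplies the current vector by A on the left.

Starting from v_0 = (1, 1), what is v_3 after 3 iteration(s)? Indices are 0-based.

v_3 = (4, 9)

v_0 = (1, 1).
v_1 = A·v_0 = (7, 6).
v_2 = A·v_1 = (9, 10).
v_3 = A·v_2 = (4, 9).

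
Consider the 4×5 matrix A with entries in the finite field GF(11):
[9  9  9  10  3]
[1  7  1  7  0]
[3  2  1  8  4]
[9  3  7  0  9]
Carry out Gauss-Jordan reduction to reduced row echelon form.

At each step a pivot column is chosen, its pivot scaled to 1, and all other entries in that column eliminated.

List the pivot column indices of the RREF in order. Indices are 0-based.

pivot columns: 0, 1, 2, 3

pivot(0,0)=9: scale R0 → (1, 1, 1, 6, 4)
  clear (1,0): R1 −= (1)R0 → (0, 6, 0, 1, 7)
  clear (2,0): R2 −= (3)R0 → (0, 10, 9, 1, 3)
  clear (3,0): R3 −= (9)R0 → (0, 5, 9, 1, 6)
pivot(1,1)=6: scale R1 → (0, 1, 0, 2, 3)
  clear (0,1): R0 −= (1)R1 → (1, 0, 1, 4, 1)
  clear (2,1): R2 −= (10)R1 → (0, 0, 9, 3, 6)
  clear (3,1): R3 −= (5)R1 → (0, 0, 9, 2, 2)
pivot(2,2)=9: scale R2 → (0, 0, 1, 4, 8)
  clear (0,2): R0 −= (1)R2 → (1, 0, 0, 0, 4)
  clear (3,2): R3 −= (9)R2 → (0, 0, 0, 10, 7)
pivot(3,3)=10: scale R3 → (0, 0, 0, 1, 4)
  clear (1,3): R1 −= (2)R3 → (0, 1, 0, 0, 6)
  clear (2,3): R2 −= (4)R3 → (0, 0, 1, 0, 3)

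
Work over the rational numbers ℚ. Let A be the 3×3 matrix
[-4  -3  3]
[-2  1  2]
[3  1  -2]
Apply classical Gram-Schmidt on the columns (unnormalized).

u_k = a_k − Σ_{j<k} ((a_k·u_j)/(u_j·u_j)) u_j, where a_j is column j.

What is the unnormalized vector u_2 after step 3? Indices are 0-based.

Step 1: u_0 = a_0 = (-4, -2, 3).
Step 2: u_1 = a_1 − (13/29)·u_0 = (-35/29, 55/29, -10/29).
Step 3: u_2 = a_2 − (-22/29)·u_0 − (1/6)·u_1 = (1/6, 1/6, 1/3).

u_2 = (1/6, 1/6, 1/3)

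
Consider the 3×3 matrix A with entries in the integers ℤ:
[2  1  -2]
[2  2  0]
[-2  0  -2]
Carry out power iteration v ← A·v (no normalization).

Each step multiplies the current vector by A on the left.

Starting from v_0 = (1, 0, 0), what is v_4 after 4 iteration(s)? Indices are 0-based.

v_4 = (132, 128, -16)

v_0 = (1, 0, 0).
v_1 = A·v_0 = (2, 2, -2).
v_2 = A·v_1 = (10, 8, 0).
v_3 = A·v_2 = (28, 36, -20).
v_4 = A·v_3 = (132, 128, -16).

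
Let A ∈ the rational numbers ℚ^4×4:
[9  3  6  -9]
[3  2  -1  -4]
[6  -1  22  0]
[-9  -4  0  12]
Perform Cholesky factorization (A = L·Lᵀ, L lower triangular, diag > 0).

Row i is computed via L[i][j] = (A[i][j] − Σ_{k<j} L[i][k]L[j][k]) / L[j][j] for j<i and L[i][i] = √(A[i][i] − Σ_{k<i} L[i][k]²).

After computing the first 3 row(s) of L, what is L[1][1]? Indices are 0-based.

L[1][1] = 1

Step 1: L[0][0] = √(9) = 3.
  L[1][0] = (3) / L[0][0] = 1.
Step 2: L[1][1] = √(1) = 1.
  L[2][0] = (6) / L[0][0] = 2.
  L[2][1] = (-3) / L[1][1] = -3.
Step 3: L[2][2] = √(9) = 3.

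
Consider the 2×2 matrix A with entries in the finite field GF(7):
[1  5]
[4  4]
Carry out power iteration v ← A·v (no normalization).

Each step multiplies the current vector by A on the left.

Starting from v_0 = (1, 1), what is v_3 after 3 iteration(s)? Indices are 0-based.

v_0 = (1, 1).
v_1 = A·v_0 = (6, 1).
v_2 = A·v_1 = (4, 0).
v_3 = A·v_2 = (4, 2).

v_3 = (4, 2)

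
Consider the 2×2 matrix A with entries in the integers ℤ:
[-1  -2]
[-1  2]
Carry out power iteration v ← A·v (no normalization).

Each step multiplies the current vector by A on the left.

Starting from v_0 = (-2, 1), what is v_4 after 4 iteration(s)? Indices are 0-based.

v_4 = (-40, 56)

v_0 = (-2, 1).
v_1 = A·v_0 = (0, 4).
v_2 = A·v_1 = (-8, 8).
v_3 = A·v_2 = (-8, 24).
v_4 = A·v_3 = (-40, 56).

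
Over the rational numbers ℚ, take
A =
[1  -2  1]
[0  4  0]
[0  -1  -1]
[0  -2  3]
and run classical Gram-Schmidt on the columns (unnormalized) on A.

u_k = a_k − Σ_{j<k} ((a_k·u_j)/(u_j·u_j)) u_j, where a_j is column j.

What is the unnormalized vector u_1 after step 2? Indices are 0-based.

u_1 = (0, 4, -1, -2)

Step 1: u_0 = a_0 = (1, 0, 0, 0).
Step 2: u_1 = a_1 − (-2)·u_0 = (0, 4, -1, -2).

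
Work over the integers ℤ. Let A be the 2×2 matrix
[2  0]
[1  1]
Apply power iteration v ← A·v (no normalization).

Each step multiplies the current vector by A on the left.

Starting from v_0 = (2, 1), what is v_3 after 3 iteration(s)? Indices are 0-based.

v_3 = (16, 15)

v_0 = (2, 1).
v_1 = A·v_0 = (4, 3).
v_2 = A·v_1 = (8, 7).
v_3 = A·v_2 = (16, 15).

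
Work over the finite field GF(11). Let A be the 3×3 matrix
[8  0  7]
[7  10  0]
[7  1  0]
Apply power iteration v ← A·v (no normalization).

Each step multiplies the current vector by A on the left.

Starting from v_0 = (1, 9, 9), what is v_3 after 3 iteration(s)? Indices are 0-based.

v_0 = (1, 9, 9).
v_1 = A·v_0 = (5, 9, 5).
v_2 = A·v_1 = (9, 4, 0).
v_3 = A·v_2 = (6, 4, 1).

v_3 = (6, 4, 1)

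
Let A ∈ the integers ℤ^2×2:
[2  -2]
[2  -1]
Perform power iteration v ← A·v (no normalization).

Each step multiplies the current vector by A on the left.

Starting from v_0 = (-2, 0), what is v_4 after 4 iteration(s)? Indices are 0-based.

v_4 = (8, 12)

v_0 = (-2, 0).
v_1 = A·v_0 = (-4, -4).
v_2 = A·v_1 = (0, -4).
v_3 = A·v_2 = (8, 4).
v_4 = A·v_3 = (8, 12).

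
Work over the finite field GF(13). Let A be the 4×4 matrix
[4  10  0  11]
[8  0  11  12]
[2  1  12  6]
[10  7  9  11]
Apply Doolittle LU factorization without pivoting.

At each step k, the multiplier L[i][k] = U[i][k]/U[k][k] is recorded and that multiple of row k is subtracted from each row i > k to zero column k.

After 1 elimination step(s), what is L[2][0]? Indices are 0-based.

L[2][0] = 7

k=0: U[0][0]=4
  eliminate (1,0): mult=2, new row 1: (0, 6, 11, 3); set L[1][0]=2
  eliminate (2,0): mult=7, new row 2: (0, 9, 12, 7); set L[2][0]=7
  eliminate (3,0): mult=9, new row 3: (0, 8, 9, 3); set L[3][0]=9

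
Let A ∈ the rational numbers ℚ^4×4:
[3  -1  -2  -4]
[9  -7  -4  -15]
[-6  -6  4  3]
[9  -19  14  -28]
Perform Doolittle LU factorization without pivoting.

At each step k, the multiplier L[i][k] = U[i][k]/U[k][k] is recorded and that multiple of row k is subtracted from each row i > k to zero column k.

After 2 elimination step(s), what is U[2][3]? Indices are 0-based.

[col 0] pivot 3
  R1 -= 3*R0 → (0, -4, 2, -3)  (L[1][0] := 3)
  R2 -= -2*R0 → (0, -8, 0, -5)  (L[2][0] := -2)
  R3 -= 3*R0 → (0, -16, 20, -16)  (L[3][0] := 3)
[col 1] pivot -4
  R2 -= 2*R1 → (0, 0, -4, 1)  (L[2][1] := 2)
  R3 -= 4*R1 → (0, 0, 12, -4)  (L[3][1] := 4)

U[2][3] = 1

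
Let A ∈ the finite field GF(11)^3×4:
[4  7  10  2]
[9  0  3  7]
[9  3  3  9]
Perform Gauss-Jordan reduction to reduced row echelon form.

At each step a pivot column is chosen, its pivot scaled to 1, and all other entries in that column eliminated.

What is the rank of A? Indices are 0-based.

rank = 3

pivot(0,0)=4: scale R0 → (1, 10, 8, 6)
  clear (1,0): R1 −= (9)R0 → (0, 9, 8, 8)
  clear (2,0): R2 −= (9)R0 → (0, 1, 8, 10)
pivot(1,1)=9: scale R1 → (0, 1, 7, 7)
  clear (0,1): R0 −= (10)R1 → (1, 0, 4, 2)
  clear (2,1): R2 −= (1)R1 → (0, 0, 1, 3)
pivot(2,2)=1: scale R2 → (0, 0, 1, 3)
  clear (0,2): R0 −= (4)R2 → (1, 0, 0, 1)
  clear (1,2): R1 −= (7)R2 → (0, 1, 0, 8)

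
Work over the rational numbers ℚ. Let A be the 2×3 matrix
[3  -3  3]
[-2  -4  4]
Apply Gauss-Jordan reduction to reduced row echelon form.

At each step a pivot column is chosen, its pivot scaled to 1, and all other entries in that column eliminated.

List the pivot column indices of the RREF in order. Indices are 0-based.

pivot(0,0)=3: scale R0 → (1, -1, 1)
  clear (1,0): R1 −= (-2)R0 → (0, -6, 6)
pivot(1,1)=-6: scale R1 → (0, 1, -1)
  clear (0,1): R0 −= (-1)R1 → (1, 0, 0)

pivot columns: 0, 1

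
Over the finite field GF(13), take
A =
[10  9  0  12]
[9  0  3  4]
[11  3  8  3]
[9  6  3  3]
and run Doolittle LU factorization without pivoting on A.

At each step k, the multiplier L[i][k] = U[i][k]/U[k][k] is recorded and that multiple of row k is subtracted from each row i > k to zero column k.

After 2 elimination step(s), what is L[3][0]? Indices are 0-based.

Step 1: pivot at (0,0) is 10.
  row1 ← row1 − (10)·row0  ⇒  L[1][0]=10, U row1=(0, 1, 3, 1)
  row2 ← row2 − (5)·row0  ⇒  L[2][0]=5, U row2=(0, 10, 8, 8)
  row3 ← row3 − (10)·row0  ⇒  L[3][0]=10, U row3=(0, 7, 3, 0)
Step 2: pivot at (1,1) is 1.
  row2 ← row2 − (10)·row1  ⇒  L[2][1]=10, U row2=(0, 0, 4, 11)
  row3 ← row3 − (7)·row1  ⇒  L[3][1]=7, U row3=(0, 0, 8, 6)

L[3][0] = 10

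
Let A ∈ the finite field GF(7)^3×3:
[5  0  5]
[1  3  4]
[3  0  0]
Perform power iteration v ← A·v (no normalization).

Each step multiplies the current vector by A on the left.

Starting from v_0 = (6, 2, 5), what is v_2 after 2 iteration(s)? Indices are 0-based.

v_2 = (1, 6, 4)

v_0 = (6, 2, 5).
v_1 = A·v_0 = (6, 4, 4).
v_2 = A·v_1 = (1, 6, 4).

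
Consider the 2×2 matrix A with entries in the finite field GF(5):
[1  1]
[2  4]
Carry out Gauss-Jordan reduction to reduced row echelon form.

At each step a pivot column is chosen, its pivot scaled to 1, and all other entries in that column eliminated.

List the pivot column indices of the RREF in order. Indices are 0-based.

pivot columns: 0, 1

[1] R0 /= 1  ⇒  (1, 1)
     R1 -= 2·R0  ⇒  (0, 2)
[2] R1 /= 2  ⇒  (0, 1)
     R0 -= 1·R1  ⇒  (1, 0)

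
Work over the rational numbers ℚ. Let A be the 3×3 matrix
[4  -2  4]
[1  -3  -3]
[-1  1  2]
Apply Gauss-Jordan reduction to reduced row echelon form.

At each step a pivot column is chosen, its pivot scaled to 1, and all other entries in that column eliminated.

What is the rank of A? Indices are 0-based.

rank = 3

step 1: normalize row 0 (÷4) = (1, -1/2, 1)
  row 1: subtract 1×row0 = (0, -5/2, -4)
  row 2: subtract -1×row0 = (0, 1/2, 3)
step 2: normalize row 1 (÷-5/2) = (0, 1, 8/5)
  row 0: subtract -1/2×row1 = (1, 0, 9/5)
  row 2: subtract 1/2×row1 = (0, 0, 11/5)
step 3: normalize row 2 (÷11/5) = (0, 0, 1)
  row 0: subtract 9/5×row2 = (1, 0, 0)
  row 1: subtract 8/5×row2 = (0, 1, 0)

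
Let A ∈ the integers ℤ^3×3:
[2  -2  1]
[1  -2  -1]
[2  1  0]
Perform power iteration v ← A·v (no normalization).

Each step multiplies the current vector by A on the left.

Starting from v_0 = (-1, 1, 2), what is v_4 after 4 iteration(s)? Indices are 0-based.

v_0 = (-1, 1, 2).
v_1 = A·v_0 = (-2, -5, -1).
v_2 = A·v_1 = (5, 9, -9).
v_3 = A·v_2 = (-17, -4, 19).
v_4 = A·v_3 = (-7, -28, -38).

v_4 = (-7, -28, -38)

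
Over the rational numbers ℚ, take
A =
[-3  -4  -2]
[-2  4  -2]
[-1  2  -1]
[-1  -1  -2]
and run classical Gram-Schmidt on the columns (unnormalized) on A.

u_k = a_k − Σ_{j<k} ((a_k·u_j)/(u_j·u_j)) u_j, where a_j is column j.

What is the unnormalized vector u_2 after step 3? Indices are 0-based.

Step 1: u_0 = a_0 = (-3, -2, -1, -1).
Step 2: u_1 = a_1 − (1/5)·u_0 = (-17/5, 22/5, 11/5, -4/5).
Step 3: u_2 = a_2 − (13/15)·u_0 − (-1/14)·u_1 = (5/14, 1/21, 1/42, -25/21).

u_2 = (5/14, 1/21, 1/42, -25/21)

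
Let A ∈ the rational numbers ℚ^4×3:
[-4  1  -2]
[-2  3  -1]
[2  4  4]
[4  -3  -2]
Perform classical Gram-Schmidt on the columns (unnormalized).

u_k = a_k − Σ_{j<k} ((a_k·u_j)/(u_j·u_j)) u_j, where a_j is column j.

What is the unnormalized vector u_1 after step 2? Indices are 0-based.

Step 1: u_0 = a_0 = (-4, -2, 2, 4).
Step 2: u_1 = a_1 − (-7/20)·u_0 = (-2/5, 23/10, 47/10, -8/5).

u_1 = (-2/5, 23/10, 47/10, -8/5)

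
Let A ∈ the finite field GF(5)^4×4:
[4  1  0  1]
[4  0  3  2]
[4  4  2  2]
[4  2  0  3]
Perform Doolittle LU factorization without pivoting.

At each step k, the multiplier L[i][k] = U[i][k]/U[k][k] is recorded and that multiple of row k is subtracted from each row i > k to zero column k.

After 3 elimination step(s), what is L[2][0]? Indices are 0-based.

Step 1: pivot at (0,0) is 4.
  row1 ← row1 − (1)·row0  ⇒  L[1][0]=1, U row1=(0, 4, 3, 1)
  row2 ← row2 − (1)·row0  ⇒  L[2][0]=1, U row2=(0, 3, 2, 1)
  row3 ← row3 − (1)·row0  ⇒  L[3][0]=1, U row3=(0, 1, 0, 2)
Step 2: pivot at (1,1) is 4.
  row2 ← row2 − (2)·row1  ⇒  L[2][1]=2, U row2=(0, 0, 1, 4)
  row3 ← row3 − (4)·row1  ⇒  L[3][1]=4, U row3=(0, 0, 3, 3)
Step 3: pivot at (2,2) is 1.
  row3 ← row3 − (3)·row2  ⇒  L[3][2]=3, U row3=(0, 0, 0, 1)

L[2][0] = 1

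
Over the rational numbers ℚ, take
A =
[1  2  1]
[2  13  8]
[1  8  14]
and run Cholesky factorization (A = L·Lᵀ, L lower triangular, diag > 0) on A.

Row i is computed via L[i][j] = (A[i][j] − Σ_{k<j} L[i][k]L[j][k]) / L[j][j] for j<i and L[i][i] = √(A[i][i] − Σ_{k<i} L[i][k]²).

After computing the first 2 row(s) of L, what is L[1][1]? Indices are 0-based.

L[1][1] = 3

Step 1: L[0][0] = √(1) = 1.
  L[1][0] = (2) / L[0][0] = 2.
Step 2: L[1][1] = √(9) = 3.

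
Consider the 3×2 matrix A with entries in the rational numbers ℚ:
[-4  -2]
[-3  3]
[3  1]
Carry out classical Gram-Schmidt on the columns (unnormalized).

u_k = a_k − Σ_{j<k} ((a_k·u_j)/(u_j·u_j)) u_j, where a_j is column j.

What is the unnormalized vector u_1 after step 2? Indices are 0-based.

u_1 = (-30/17, 54/17, 14/17)

Step 1: u_0 = a_0 = (-4, -3, 3).
Step 2: u_1 = a_1 − (1/17)·u_0 = (-30/17, 54/17, 14/17).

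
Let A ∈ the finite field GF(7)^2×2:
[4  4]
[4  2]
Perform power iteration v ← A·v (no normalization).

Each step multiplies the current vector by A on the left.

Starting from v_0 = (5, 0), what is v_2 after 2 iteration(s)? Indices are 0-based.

v_2 = (6, 1)

v_0 = (5, 0).
v_1 = A·v_0 = (6, 6).
v_2 = A·v_1 = (6, 1).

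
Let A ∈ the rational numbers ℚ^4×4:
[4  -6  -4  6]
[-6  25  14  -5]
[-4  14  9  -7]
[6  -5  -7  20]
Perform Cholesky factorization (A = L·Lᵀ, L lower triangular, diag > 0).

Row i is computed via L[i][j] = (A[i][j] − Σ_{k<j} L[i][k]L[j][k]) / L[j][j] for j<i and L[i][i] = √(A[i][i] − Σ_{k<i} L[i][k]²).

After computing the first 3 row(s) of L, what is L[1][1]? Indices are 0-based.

Step 1: L[0][0] = √(4) = 2.
  L[1][0] = (-6) / L[0][0] = -3.
Step 2: L[1][1] = √(16) = 4.
  L[2][0] = (-4) / L[0][0] = -2.
  L[2][1] = (8) / L[1][1] = 2.
Step 3: L[2][2] = √(1) = 1.

L[1][1] = 4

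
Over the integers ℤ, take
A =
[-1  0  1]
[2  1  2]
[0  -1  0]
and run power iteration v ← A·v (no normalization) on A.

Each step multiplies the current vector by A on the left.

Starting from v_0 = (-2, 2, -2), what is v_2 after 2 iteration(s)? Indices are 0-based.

v_2 = (-2, -10, 6)

v_0 = (-2, 2, -2).
v_1 = A·v_0 = (0, -6, -2).
v_2 = A·v_1 = (-2, -10, 6).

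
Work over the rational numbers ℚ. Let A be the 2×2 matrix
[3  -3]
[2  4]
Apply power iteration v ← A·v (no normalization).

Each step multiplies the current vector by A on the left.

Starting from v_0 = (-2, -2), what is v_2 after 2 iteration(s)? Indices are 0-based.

v_0 = (-2, -2).
v_1 = A·v_0 = (0, -12).
v_2 = A·v_1 = (36, -48).

v_2 = (36, -48)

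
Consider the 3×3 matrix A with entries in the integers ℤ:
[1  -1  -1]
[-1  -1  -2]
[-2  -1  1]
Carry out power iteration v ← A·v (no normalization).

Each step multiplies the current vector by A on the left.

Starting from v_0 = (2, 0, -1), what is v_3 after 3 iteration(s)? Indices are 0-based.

v_3 = (12, 7, -34)

v_0 = (2, 0, -1).
v_1 = A·v_0 = (3, 0, -5).
v_2 = A·v_1 = (8, 7, -11).
v_3 = A·v_2 = (12, 7, -34).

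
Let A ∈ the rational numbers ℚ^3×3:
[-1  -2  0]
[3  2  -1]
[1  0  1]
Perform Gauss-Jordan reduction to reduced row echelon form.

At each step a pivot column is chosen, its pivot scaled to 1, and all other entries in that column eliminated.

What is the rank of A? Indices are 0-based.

pivot(0,0)=-1: scale R0 → (1, 2, 0)
  clear (1,0): R1 −= (3)R0 → (0, -4, -1)
  clear (2,0): R2 −= (1)R0 → (0, -2, 1)
pivot(1,1)=-4: scale R1 → (0, 1, 1/4)
  clear (0,1): R0 −= (2)R1 → (1, 0, -1/2)
  clear (2,1): R2 −= (-2)R1 → (0, 0, 3/2)
pivot(2,2)=3/2: scale R2 → (0, 0, 1)
  clear (0,2): R0 −= (-1/2)R2 → (1, 0, 0)
  clear (1,2): R1 −= (1/4)R2 → (0, 1, 0)

rank = 3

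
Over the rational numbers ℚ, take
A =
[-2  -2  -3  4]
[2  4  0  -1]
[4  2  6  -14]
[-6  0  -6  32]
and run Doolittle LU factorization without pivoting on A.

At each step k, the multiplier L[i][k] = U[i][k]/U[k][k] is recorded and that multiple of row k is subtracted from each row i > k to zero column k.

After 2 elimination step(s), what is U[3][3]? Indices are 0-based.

[col 0] pivot -2
  R1 -= -1*R0 → (0, 2, -3, 3)  (L[1][0] := -1)
  R2 -= -2*R0 → (0, -2, 0, -6)  (L[2][0] := -2)
  R3 -= 3*R0 → (0, 6, 3, 20)  (L[3][0] := 3)
[col 1] pivot 2
  R2 -= -1*R1 → (0, 0, -3, -3)  (L[2][1] := -1)
  R3 -= 3*R1 → (0, 0, 12, 11)  (L[3][1] := 3)

U[3][3] = 11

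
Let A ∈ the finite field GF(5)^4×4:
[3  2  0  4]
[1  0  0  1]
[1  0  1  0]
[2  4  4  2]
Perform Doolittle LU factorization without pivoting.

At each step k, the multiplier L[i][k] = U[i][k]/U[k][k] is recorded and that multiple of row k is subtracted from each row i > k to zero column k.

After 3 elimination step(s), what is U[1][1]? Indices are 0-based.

U[1][1] = 1

k=0: U[0][0]=3
  eliminate (1,0): mult=2, new row 1: (0, 1, 0, 3); set L[1][0]=2
  eliminate (2,0): mult=2, new row 2: (0, 1, 1, 2); set L[2][0]=2
  eliminate (3,0): mult=4, new row 3: (0, 1, 4, 1); set L[3][0]=4
k=1: U[1][1]=1
  eliminate (2,1): mult=1, new row 2: (0, 0, 1, 4); set L[2][1]=1
  eliminate (3,1): mult=1, new row 3: (0, 0, 4, 3); set L[3][1]=1
k=2: U[2][2]=1
  eliminate (3,2): mult=4, new row 3: (0, 0, 0, 2); set L[3][2]=4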